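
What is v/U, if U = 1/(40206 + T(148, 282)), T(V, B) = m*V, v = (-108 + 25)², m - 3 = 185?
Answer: 468658670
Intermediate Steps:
m = 188 (m = 3 + 185 = 188)
v = 6889 (v = (-83)² = 6889)
T(V, B) = 188*V
U = 1/68030 (U = 1/(40206 + 188*148) = 1/(40206 + 27824) = 1/68030 ≈ 1.4699e-5)
v/U = 6889/(1/68030) = 6889*68030 = 468658670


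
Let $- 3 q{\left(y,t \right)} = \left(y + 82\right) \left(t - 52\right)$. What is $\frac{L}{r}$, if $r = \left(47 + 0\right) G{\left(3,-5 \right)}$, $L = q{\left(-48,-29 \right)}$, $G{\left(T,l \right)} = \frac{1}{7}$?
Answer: $\frac{6426}{47} \approx 136.72$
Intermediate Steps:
$G{\left(T,l \right)} = \frac{1}{7}$
$q{\left(y,t \right)} = - \frac{\left(-52 + t\right) \left(82 + y\right)}{3}$ ($q{\left(y,t \right)} = - \frac{\left(y + 82\right) \left(t - 52\right)}{3} = - \frac{\left(82 + y\right) \left(-52 + t\right)}{3} = - \frac{\left(-52 + t\right) \left(82 + y\right)}{3}$)
$L = 918$ ($L = \frac{4264}{3} - - \frac{2378}{3} + \frac{52}{3} \left(-48\right) - \left(- \frac{29}{3}\right) \left(-48\right) = \frac{4264}{3} + \frac{2378}{3} - 832 - 464 = 918$)
$r = \frac{47}{7}$ ($r = \left(47 + 0\right) \frac{1}{7} = 47 \cdot \frac{1}{7} = \frac{47}{7} \approx 6.7143$)
$\frac{L}{r} = \frac{918}{\frac{47}{7}} = 918 \cdot \frac{7}{47} = \frac{6426}{47}$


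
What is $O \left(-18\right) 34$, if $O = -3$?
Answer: $1836$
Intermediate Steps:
$O \left(-18\right) 34 = \left(-3\right) \left(-18\right) 34 = 54 \cdot 34 = 1836$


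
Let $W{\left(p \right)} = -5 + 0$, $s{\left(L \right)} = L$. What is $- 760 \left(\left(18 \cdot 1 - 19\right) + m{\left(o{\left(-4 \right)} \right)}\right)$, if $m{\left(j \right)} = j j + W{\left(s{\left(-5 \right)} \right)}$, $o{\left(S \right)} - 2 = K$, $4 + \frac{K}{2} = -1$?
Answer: $-44080$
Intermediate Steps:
$K = -10$ ($K = -8 + 2 \left(-1\right) = -8 - 2 = -10$)
$o{\left(S \right)} = -8$ ($o{\left(S \right)} = 2 - 10 = -8$)
$W{\left(p \right)} = -5$
$m{\left(j \right)} = -5 + j^{2}$ ($m{\left(j \right)} = j j - 5 = j^{2} - 5 = -5 + j^{2}$)
$- 760 \left(\left(18 \cdot 1 - 19\right) + m{\left(o{\left(-4 \right)} \right)}\right) = - 760 \left(\left(18 \cdot 1 - 19\right) - \left(5 - \left(-8\right)^{2}\right)\right) = - 760 \left(\left(18 - 19\right) + \left(-5 + 64\right)\right) = - 760 \left(-1 + 59\right) = \left(-760\right) 58 = -44080$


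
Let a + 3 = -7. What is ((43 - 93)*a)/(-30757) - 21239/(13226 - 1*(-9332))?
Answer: -664526923/693816406 ≈ -0.95778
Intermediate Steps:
a = -10 (a = -3 - 7 = -10)
((43 - 93)*a)/(-30757) - 21239/(13226 - 1*(-9332)) = ((43 - 93)*(-10))/(-30757) - 21239/(13226 - 1*(-9332)) = -50*(-10)*(-1/30757) - 21239/(13226 + 9332) = 500*(-1/30757) - 21239/22558 = -500/30757 - 21239*1/22558 = -500/30757 - 21239/22558 = -664526923/693816406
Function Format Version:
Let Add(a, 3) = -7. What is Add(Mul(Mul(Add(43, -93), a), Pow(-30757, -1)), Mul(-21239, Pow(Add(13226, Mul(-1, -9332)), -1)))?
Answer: Rational(-664526923, 693816406) ≈ -0.95778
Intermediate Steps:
a = -10 (a = Add(-3, -7) = -10)
Add(Mul(Mul(Add(43, -93), a), Pow(-30757, -1)), Mul(-21239, Pow(Add(13226, Mul(-1, -9332)), -1))) = Add(Mul(Mul(Add(43, -93), -10), Pow(-30757, -1)), Mul(-21239, Pow(Add(13226, Mul(-1, -9332)), -1))) = Add(Mul(Mul(-50, -10), Rational(-1, 30757)), Mul(-21239, Pow(Add(13226, 9332), -1))) = Add(Mul(500, Rational(-1, 30757)), Mul(-21239, Pow(22558, -1))) = Add(Rational(-500, 30757), Mul(-21239, Rational(1, 22558))) = Add(Rational(-500, 30757), Rational(-21239, 22558)) = Rational(-664526923, 693816406)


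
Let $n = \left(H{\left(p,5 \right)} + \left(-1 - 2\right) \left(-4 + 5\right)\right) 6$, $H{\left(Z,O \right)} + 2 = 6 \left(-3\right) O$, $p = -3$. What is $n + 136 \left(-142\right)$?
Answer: $-19882$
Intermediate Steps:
$H{\left(Z,O \right)} = -2 - 18 O$ ($H{\left(Z,O \right)} = -2 + 6 \left(-3\right) O = -2 - 18 O$)
$n = -570$ ($n = \left(\left(-2 - 90\right) + \left(-1 - 2\right) \left(-4 + 5\right)\right) 6 = \left(\left(-2 - 90\right) - 3\right) 6 = \left(-92 - 3\right) 6 = \left(-95\right) 6 = -570$)
$n + 136 \left(-142\right) = -570 + 136 \left(-142\right) = -570 - 19312 = -19882$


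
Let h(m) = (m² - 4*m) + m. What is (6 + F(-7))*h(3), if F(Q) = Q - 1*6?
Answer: 0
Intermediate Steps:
h(m) = m² - 3*m
F(Q) = -6 + Q (F(Q) = Q - 6 = -6 + Q)
(6 + F(-7))*h(3) = (6 + (-6 - 7))*(3*(-3 + 3)) = (6 - 13)*(3*0) = -7*0 = 0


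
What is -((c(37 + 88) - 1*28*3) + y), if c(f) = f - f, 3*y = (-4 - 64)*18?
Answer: 492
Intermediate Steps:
y = -408 (y = ((-4 - 64)*18)/3 = (-68*18)/3 = (⅓)*(-1224) = -408)
c(f) = 0
-((c(37 + 88) - 1*28*3) + y) = -((0 - 1*28*3) - 408) = -((0 - 28*3) - 408) = -((0 - 84) - 408) = -(-84 - 408) = -1*(-492) = 492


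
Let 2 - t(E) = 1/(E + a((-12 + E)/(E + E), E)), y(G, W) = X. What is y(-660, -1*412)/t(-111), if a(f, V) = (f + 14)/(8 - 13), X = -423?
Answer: -17828181/84664 ≈ -210.58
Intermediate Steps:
y(G, W) = -423
a(f, V) = -14/5 - f/5 (a(f, V) = (14 + f)/(-5) = (14 + f)*(-⅕) = -14/5 - f/5)
t(E) = 2 - 1/(-14/5 + E - (-12 + E)/(10*E)) (t(E) = 2 - 1/(E + (-14/5 - (-12 + E)/(5*(E + E)))) = 2 - 1/(E + (-14/5 - (-12 + E)/(5*(2*E)))) = 2 - 1/(E + (-14/5 - (-12 + E)*1/(2*E)/5)) = 2 - 1/(E + (-14/5 - (-12 + E)/(10*E))) = 2 - 1/(-14/5 + E - (-12 + E)/(10*E)))
y(-660, -1*412)/t(-111) = -423*(12 - 29*(-111) + 10*(-111)²)/(4*(6 - 17*(-111) + 5*(-111)²)) = -423*(12 + 3219 + 10*12321)/(4*(6 + 1887 + 5*12321)) = -423*(12 + 3219 + 123210)/(4*(6 + 1887 + 61605)) = -423/(4*63498/126441) = -423/(4*(1/126441)*63498) = -423/84664/42147 = -423*42147/84664 = -17828181/84664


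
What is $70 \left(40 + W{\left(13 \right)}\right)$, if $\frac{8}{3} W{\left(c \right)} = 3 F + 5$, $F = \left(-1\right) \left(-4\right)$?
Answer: $\frac{12985}{4} \approx 3246.3$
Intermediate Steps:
$F = 4$
$W{\left(c \right)} = \frac{51}{8}$ ($W{\left(c \right)} = \frac{3 \left(3 \cdot 4 + 5\right)}{8} = \frac{3 \left(12 + 5\right)}{8} = \frac{3}{8} \cdot 17 = \frac{51}{8}$)
$70 \left(40 + W{\left(13 \right)}\right) = 70 \left(40 + \frac{51}{8}\right) = 70 \cdot \frac{371}{8} = \frac{12985}{4}$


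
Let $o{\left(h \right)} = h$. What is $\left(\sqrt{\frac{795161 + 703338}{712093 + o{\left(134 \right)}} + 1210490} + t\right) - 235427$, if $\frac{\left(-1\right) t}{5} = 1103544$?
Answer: $-5753147 + \frac{\sqrt{614043060678306483}}{712227} \approx -5.752 \cdot 10^{6}$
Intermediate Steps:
$t = -5517720$ ($t = \left(-5\right) 1103544 = -5517720$)
$\left(\sqrt{\frac{795161 + 703338}{712093 + o{\left(134 \right)}} + 1210490} + t\right) - 235427 = \left(\sqrt{\frac{795161 + 703338}{712093 + 134} + 1210490} - 5517720\right) - 235427 = \left(\sqrt{\frac{1498499}{712227} + 1210490} - 5517720\right) + \left(-1536671 + 1301244\right) = \left(\sqrt{1498499 \cdot \frac{1}{712227} + 1210490} - 5517720\right) - 235427 = \left(\sqrt{\frac{1498499}{712227} + 1210490} - 5517720\right) - 235427 = \left(\sqrt{\frac{862145159729}{712227}} - 5517720\right) - 235427 = \left(\frac{\sqrt{614043060678306483}}{712227} - 5517720\right) - 235427 = \left(-5517720 + \frac{\sqrt{614043060678306483}}{712227}\right) - 235427 = -5753147 + \frac{\sqrt{614043060678306483}}{712227}$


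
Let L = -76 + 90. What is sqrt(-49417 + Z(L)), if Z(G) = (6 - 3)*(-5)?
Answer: 2*I*sqrt(12358) ≈ 222.33*I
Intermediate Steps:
L = 14
Z(G) = -15 (Z(G) = 3*(-5) = -15)
sqrt(-49417 + Z(L)) = sqrt(-49417 - 15) = sqrt(-49432) = 2*I*sqrt(12358)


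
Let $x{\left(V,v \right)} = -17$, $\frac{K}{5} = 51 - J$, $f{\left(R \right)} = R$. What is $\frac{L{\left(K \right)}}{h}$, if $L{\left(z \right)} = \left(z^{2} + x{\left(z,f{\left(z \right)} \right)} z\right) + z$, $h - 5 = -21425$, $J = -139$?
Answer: $- \frac{44365}{1071} \approx -41.424$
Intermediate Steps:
$h = -21420$ ($h = 5 - 21425 = -21420$)
$K = 950$ ($K = 5 \left(51 - -139\right) = 5 \left(51 + 139\right) = 5 \cdot 190 = 950$)
$L{\left(z \right)} = z^{2} - 16 z$ ($L{\left(z \right)} = \left(z^{2} - 17 z\right) + z = z^{2} - 16 z$)
$\frac{L{\left(K \right)}}{h} = \frac{950 \left(-16 + 950\right)}{-21420} = 950 \cdot 934 \left(- \frac{1}{21420}\right) = 887300 \left(- \frac{1}{21420}\right) = - \frac{44365}{1071}$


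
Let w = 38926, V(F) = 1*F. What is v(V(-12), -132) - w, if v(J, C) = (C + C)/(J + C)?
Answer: -233545/6 ≈ -38924.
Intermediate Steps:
V(F) = F
v(J, C) = 2*C/(C + J) (v(J, C) = (2*C)/(C + J) = 2*C/(C + J))
v(V(-12), -132) - w = 2*(-132)/(-132 - 12) - 1*38926 = 2*(-132)/(-144) - 38926 = 2*(-132)*(-1/144) - 38926 = 11/6 - 38926 = -233545/6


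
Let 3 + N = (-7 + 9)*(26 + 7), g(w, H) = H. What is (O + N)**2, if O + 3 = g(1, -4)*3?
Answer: 2304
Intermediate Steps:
N = 63 (N = -3 + (-7 + 9)*(26 + 7) = -3 + 2*33 = -3 + 66 = 63)
O = -15 (O = -3 - 4*3 = -3 - 12 = -15)
(O + N)**2 = (-15 + 63)**2 = 48**2 = 2304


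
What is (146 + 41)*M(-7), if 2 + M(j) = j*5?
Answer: -6919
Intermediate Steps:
M(j) = -2 + 5*j (M(j) = -2 + j*5 = -2 + 5*j)
(146 + 41)*M(-7) = (146 + 41)*(-2 + 5*(-7)) = 187*(-2 - 35) = 187*(-37) = -6919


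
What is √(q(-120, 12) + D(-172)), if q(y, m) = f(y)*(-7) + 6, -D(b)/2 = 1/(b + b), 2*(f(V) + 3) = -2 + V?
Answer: √3357827/86 ≈ 21.307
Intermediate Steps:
f(V) = -4 + V/2 (f(V) = -3 + (-2 + V)/2 = -3 + (-1 + V/2) = -4 + V/2)
D(b) = -1/b (D(b) = -2/(b + b) = -2*1/(2*b) = -1/b)
q(y, m) = 34 - 7*y/2 (q(y, m) = (-4 + y/2)*(-7) + 6 = (28 - 7*y/2) + 6 = 34 - 7*y/2)
√(q(-120, 12) + D(-172)) = √((34 - 7/2*(-120)) - 1/(-172)) = √((34 + 420) - 1*(-1/172)) = √(454 + 1/172) = √(78089/172) = √3357827/86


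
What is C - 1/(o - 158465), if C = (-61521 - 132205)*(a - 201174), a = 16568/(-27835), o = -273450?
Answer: 4932044141336811649/126551095 ≈ 3.8973e+10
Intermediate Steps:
a = -872/1465 (a = 16568*(-1/27835) = -872/1465 ≈ -0.59522)
C = 57095078213732/1465 (C = (-61521 - 132205)*(-872/1465 - 201174) = -193726*(-294720782/1465) = 57095078213732/1465 ≈ 3.8973e+10)
C - 1/(o - 158465) = 57095078213732/1465 - 1/(-273450 - 158465) = 57095078213732/1465 - 1/(-431915) = 57095078213732/1465 - 1*(-1/431915) = 57095078213732/1465 + 1/431915 = 4932044141336811649/126551095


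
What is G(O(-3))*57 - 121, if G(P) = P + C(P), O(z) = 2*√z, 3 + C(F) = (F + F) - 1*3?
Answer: -463 + 342*I*√3 ≈ -463.0 + 592.36*I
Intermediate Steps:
C(F) = -6 + 2*F (C(F) = -3 + ((F + F) - 1*3) = -3 + (2*F - 3) = -3 + (-3 + 2*F) = -6 + 2*F)
G(P) = -6 + 3*P (G(P) = P + (-6 + 2*P) = -6 + 3*P)
G(O(-3))*57 - 121 = (-6 + 3*(2*√(-3)))*57 - 121 = (-6 + 3*(2*(I*√3)))*57 - 121 = (-6 + 3*(2*I*√3))*57 - 121 = (-6 + 6*I*√3)*57 - 121 = (-342 + 342*I*√3) - 121 = -463 + 342*I*√3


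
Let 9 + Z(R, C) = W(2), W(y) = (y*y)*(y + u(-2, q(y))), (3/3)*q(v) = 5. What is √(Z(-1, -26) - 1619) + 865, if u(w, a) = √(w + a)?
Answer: 865 + 2*√(-405 + √3) ≈ 865.0 + 40.163*I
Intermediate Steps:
q(v) = 5
u(w, a) = √(a + w)
W(y) = y²*(y + √3) (W(y) = (y*y)*(y + √(5 - 2)) = y²*(y + √3))
Z(R, C) = -1 + 4*√3 (Z(R, C) = -9 + 2²*(2 + √3) = -9 + 4*(2 + √3) = -9 + (8 + 4*√3) = -1 + 4*√3)
√(Z(-1, -26) - 1619) + 865 = √((-1 + 4*√3) - 1619) + 865 = √(-1620 + 4*√3) + 865 = 865 + √(-1620 + 4*√3)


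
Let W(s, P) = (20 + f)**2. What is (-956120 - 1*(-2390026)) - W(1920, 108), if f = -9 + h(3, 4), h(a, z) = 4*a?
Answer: 1433377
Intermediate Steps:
f = 3 (f = -9 + 4*3 = -9 + 12 = 3)
W(s, P) = 529 (W(s, P) = (20 + 3)**2 = 23**2 = 529)
(-956120 - 1*(-2390026)) - W(1920, 108) = (-956120 - 1*(-2390026)) - 1*529 = (-956120 + 2390026) - 529 = 1433906 - 529 = 1433377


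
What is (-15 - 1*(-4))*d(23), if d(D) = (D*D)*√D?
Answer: -5819*√23 ≈ -27907.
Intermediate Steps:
d(D) = D^(5/2) (d(D) = D²*√D = D^(5/2))
(-15 - 1*(-4))*d(23) = (-15 - 1*(-4))*23^(5/2) = (-15 + 4)*(529*√23) = -5819*√23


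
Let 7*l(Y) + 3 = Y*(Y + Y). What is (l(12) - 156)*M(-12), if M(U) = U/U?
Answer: -807/7 ≈ -115.29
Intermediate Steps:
M(U) = 1
l(Y) = -3/7 + 2*Y²/7 (l(Y) = -3/7 + (Y*(Y + Y))/7 = -3/7 + (Y*(2*Y))/7 = -3/7 + (2*Y²)/7 = -3/7 + 2*Y²/7)
(l(12) - 156)*M(-12) = ((-3/7 + (2/7)*12²) - 156)*1 = ((-3/7 + (2/7)*144) - 156)*1 = ((-3/7 + 288/7) - 156)*1 = (285/7 - 156)*1 = -807/7*1 = -807/7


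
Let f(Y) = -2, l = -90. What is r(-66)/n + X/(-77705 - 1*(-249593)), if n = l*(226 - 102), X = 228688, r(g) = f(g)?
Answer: 26588561/19981980 ≈ 1.3306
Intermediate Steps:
r(g) = -2
n = -11160 (n = -90*(226 - 102) = -90*124 = -11160)
r(-66)/n + X/(-77705 - 1*(-249593)) = -2/(-11160) + 228688/(-77705 - 1*(-249593)) = -2*(-1/11160) + 228688/(-77705 + 249593) = 1/5580 + 228688/171888 = 1/5580 + 228688*(1/171888) = 1/5580 + 14293/10743 = 26588561/19981980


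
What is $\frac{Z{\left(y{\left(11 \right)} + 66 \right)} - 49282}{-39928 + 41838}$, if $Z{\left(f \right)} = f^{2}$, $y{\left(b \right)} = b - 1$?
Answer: $- \frac{21753}{955} \approx -22.778$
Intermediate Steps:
$y{\left(b \right)} = -1 + b$
$\frac{Z{\left(y{\left(11 \right)} + 66 \right)} - 49282}{-39928 + 41838} = \frac{\left(\left(-1 + 11\right) + 66\right)^{2} - 49282}{-39928 + 41838} = \frac{\left(10 + 66\right)^{2} - 49282}{1910} = \left(76^{2} - 49282\right) \frac{1}{1910} = \left(5776 - 49282\right) \frac{1}{1910} = \left(-43506\right) \frac{1}{1910} = - \frac{21753}{955}$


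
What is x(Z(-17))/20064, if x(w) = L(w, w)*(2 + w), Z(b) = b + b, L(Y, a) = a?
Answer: 34/627 ≈ 0.054226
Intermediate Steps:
Z(b) = 2*b
x(w) = w*(2 + w)
x(Z(-17))/20064 = ((2*(-17))*(2 + 2*(-17)))/20064 = -34*(2 - 34)*(1/20064) = -34*(-32)*(1/20064) = 1088*(1/20064) = 34/627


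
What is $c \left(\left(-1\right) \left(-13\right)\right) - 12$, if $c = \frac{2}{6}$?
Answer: $- \frac{23}{3} \approx -7.6667$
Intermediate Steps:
$c = \frac{1}{3}$ ($c = 2 \cdot \frac{1}{6} = \frac{1}{3} \approx 0.33333$)
$c \left(\left(-1\right) \left(-13\right)\right) - 12 = \frac{\left(-1\right) \left(-13\right)}{3} - 12 = \frac{1}{3} \cdot 13 - 12 = \frac{13}{3} - 12 = - \frac{23}{3}$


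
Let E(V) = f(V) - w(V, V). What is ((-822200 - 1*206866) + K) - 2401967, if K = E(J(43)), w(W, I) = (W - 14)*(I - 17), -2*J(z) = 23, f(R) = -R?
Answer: -13726993/4 ≈ -3.4317e+6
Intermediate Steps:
J(z) = -23/2 (J(z) = -½*23 = -23/2)
w(W, I) = (-17 + I)*(-14 + W) (w(W, I) = (-14 + W)*(-17 + I) = (-17 + I)*(-14 + W))
E(V) = -238 - V² + 30*V (E(V) = -V - (238 - 17*V - 14*V + V*V) = -V - (238 - 17*V - 14*V + V²) = -V - (238 + V² - 31*V) = -V + (-238 - V² + 31*V) = -238 - V² + 30*V)
K = -2861/4 (K = -238 - (-23/2)² + 30*(-23/2) = -238 - 1*529/4 - 345 = -238 - 529/4 - 345 = -2861/4 ≈ -715.25)
((-822200 - 1*206866) + K) - 2401967 = ((-822200 - 1*206866) - 2861/4) - 2401967 = ((-822200 - 206866) - 2861/4) - 2401967 = (-1029066 - 2861/4) - 2401967 = -4119125/4 - 2401967 = -13726993/4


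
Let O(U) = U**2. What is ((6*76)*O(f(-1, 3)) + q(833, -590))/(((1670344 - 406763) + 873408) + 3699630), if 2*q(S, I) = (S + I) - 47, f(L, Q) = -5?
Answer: 11498/5836619 ≈ 0.0019700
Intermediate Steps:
q(S, I) = -47/2 + I/2 + S/2 (q(S, I) = ((S + I) - 47)/2 = ((I + S) - 47)/2 = (-47 + I + S)/2 = -47/2 + I/2 + S/2)
((6*76)*O(f(-1, 3)) + q(833, -590))/(((1670344 - 406763) + 873408) + 3699630) = ((6*76)*(-5)**2 + (-47/2 + (1/2)*(-590) + (1/2)*833))/(((1670344 - 406763) + 873408) + 3699630) = (456*25 + (-47/2 - 295 + 833/2))/((1263581 + 873408) + 3699630) = (11400 + 98)/(2136989 + 3699630) = 11498/5836619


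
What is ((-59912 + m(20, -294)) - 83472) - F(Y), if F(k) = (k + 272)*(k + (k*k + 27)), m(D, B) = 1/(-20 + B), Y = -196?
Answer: -957748985/314 ≈ -3.0502e+6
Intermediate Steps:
F(k) = (272 + k)*(27 + k + k²) (F(k) = (272 + k)*(k + (k² + 27)) = (272 + k)*(k + (27 + k²)) = (272 + k)*(27 + k + k²))
((-59912 + m(20, -294)) - 83472) - F(Y) = ((-59912 + 1/(-20 - 294)) - 83472) - (7344 + (-196)³ + 273*(-196)² + 299*(-196)) = ((-59912 + 1/(-314)) - 83472) - (7344 - 7529536 + 273*38416 - 58604) = ((-59912 - 1/314) - 83472) - (7344 - 7529536 + 10487568 - 58604) = (-18812369/314 - 83472) - 1*2906772 = -45022577/314 - 2906772 = -957748985/314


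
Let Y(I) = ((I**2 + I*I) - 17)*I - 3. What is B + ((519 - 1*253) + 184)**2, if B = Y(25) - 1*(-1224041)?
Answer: 1457363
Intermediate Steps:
Y(I) = -3 + I*(-17 + 2*I**2) (Y(I) = ((I**2 + I**2) - 17)*I - 3 = (2*I**2 - 17)*I - 3 = (-17 + 2*I**2)*I - 3 = I*(-17 + 2*I**2) - 3 = -3 + I*(-17 + 2*I**2))
B = 1254863 (B = (-3 - 17*25 + 2*25**3) - 1*(-1224041) = (-3 - 425 + 2*15625) + 1224041 = (-3 - 425 + 31250) + 1224041 = 30822 + 1224041 = 1254863)
B + ((519 - 1*253) + 184)**2 = 1254863 + ((519 - 1*253) + 184)**2 = 1254863 + ((519 - 253) + 184)**2 = 1254863 + (266 + 184)**2 = 1254863 + 450**2 = 1254863 + 202500 = 1457363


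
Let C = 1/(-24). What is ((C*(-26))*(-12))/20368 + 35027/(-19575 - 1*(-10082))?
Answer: -713553345/193353424 ≈ -3.6904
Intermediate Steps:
C = -1/24 ≈ -0.041667
((C*(-26))*(-12))/20368 + 35027/(-19575 - 1*(-10082)) = (-1/24*(-26)*(-12))/20368 + 35027/(-19575 - 1*(-10082)) = ((13/12)*(-12))*(1/20368) + 35027/(-19575 + 10082) = -13*1/20368 + 35027/(-9493) = -13/20368 + 35027*(-1/9493) = -13/20368 - 35027/9493 = -713553345/193353424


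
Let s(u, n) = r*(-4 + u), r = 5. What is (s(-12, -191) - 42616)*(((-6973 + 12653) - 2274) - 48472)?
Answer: 1924137936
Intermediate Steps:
s(u, n) = -20 + 5*u (s(u, n) = 5*(-4 + u) = -20 + 5*u)
(s(-12, -191) - 42616)*(((-6973 + 12653) - 2274) - 48472) = ((-20 + 5*(-12)) - 42616)*(((-6973 + 12653) - 2274) - 48472) = ((-20 - 60) - 42616)*((5680 - 2274) - 48472) = (-80 - 42616)*(3406 - 48472) = -42696*(-45066) = 1924137936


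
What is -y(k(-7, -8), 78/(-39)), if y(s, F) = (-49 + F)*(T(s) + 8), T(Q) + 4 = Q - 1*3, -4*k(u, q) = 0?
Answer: 51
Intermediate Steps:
k(u, q) = 0 (k(u, q) = -¼*0 = 0)
T(Q) = -7 + Q (T(Q) = -4 + (Q - 1*3) = -4 + (Q - 3) = -4 + (-3 + Q) = -7 + Q)
y(s, F) = (1 + s)*(-49 + F) (y(s, F) = (-49 + F)*((-7 + s) + 8) = (-49 + F)*(1 + s) = (1 + s)*(-49 + F))
-y(k(-7, -8), 78/(-39)) = -(-49 + 78/(-39) - 49*0 + (78/(-39))*0) = -(-49 + 78*(-1/39) + 0 + (78*(-1/39))*0) = -(-49 - 2 + 0 - 2*0) = -(-49 - 2 + 0 + 0) = -1*(-51) = 51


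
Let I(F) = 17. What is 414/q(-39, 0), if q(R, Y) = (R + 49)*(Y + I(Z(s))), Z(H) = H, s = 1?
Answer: 207/85 ≈ 2.4353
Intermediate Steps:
q(R, Y) = (17 + Y)*(49 + R) (q(R, Y) = (R + 49)*(Y + 17) = (49 + R)*(17 + Y) = (17 + Y)*(49 + R))
414/q(-39, 0) = 414/(833 + 17*(-39) + 49*0 - 39*0) = 414/(833 - 663 + 0 + 0) = 414/170 = 414*(1/170) = 207/85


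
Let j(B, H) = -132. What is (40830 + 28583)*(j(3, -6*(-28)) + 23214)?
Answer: 1602190866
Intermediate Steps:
(40830 + 28583)*(j(3, -6*(-28)) + 23214) = (40830 + 28583)*(-132 + 23214) = 69413*23082 = 1602190866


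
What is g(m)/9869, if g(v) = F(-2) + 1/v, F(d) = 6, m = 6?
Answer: 37/59214 ≈ 0.00062485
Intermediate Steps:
g(v) = 6 + 1/v
g(m)/9869 = (6 + 1/6)/9869 = (6 + ⅙)*(1/9869) = (37/6)*(1/9869) = 37/59214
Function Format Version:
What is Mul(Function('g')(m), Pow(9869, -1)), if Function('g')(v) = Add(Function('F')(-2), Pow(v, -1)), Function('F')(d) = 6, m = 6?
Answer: Rational(37, 59214) ≈ 0.00062485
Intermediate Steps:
Function('g')(v) = Add(6, Pow(v, -1))
Mul(Function('g')(m), Pow(9869, -1)) = Mul(Add(6, Pow(6, -1)), Pow(9869, -1)) = Mul(Add(6, Rational(1, 6)), Rational(1, 9869)) = Mul(Rational(37, 6), Rational(1, 9869)) = Rational(37, 59214)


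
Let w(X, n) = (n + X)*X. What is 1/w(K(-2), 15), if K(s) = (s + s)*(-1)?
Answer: 1/76 ≈ 0.013158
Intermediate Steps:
K(s) = -2*s (K(s) = (2*s)*(-1) = -2*s)
w(X, n) = X*(X + n) (w(X, n) = (X + n)*X = X*(X + n))
1/w(K(-2), 15) = 1/((-2*(-2))*(-2*(-2) + 15)) = 1/(4*(4 + 15)) = 1/(4*19) = 1/76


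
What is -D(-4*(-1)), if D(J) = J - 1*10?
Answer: 6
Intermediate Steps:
D(J) = -10 + J (D(J) = J - 10 = -10 + J)
-D(-4*(-1)) = -(-10 - 4*(-1)) = -(-10 + 4) = -1*(-6) = 6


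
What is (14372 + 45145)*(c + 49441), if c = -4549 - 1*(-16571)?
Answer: 3658093371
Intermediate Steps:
c = 12022 (c = -4549 + 16571 = 12022)
(14372 + 45145)*(c + 49441) = (14372 + 45145)*(12022 + 49441) = 59517*61463 = 3658093371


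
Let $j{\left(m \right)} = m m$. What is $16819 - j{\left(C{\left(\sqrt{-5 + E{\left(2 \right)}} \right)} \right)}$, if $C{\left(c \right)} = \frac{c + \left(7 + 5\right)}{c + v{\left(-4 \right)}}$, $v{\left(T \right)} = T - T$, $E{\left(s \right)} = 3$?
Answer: $16890 + 12 i \sqrt{2} \approx 16890.0 + 16.971 i$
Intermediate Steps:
$v{\left(T \right)} = 0$
$C{\left(c \right)} = \frac{12 + c}{c}$ ($C{\left(c \right)} = \frac{c + \left(7 + 5\right)}{c + 0} = \frac{c + 12}{c} = \frac{12 + c}{c}$)
$j{\left(m \right)} = m^{2}$
$16819 - j{\left(C{\left(\sqrt{-5 + E{\left(2 \right)}} \right)} \right)} = 16819 - \left(\frac{12 + \sqrt{-5 + 3}}{\sqrt{-5 + 3}}\right)^{2} = 16819 - \left(\frac{12 + \sqrt{-2}}{\sqrt{-2}}\right)^{2} = 16819 - \left(\frac{12 + i \sqrt{2}}{i \sqrt{2}}\right)^{2} = 16819 - \left(- \frac{i \sqrt{2}}{2} \left(12 + i \sqrt{2}\right)\right)^{2} = 16819 - \left(- \frac{i \sqrt{2} \left(12 + i \sqrt{2}\right)}{2}\right)^{2} = 16819 - - \frac{\left(12 + i \sqrt{2}\right)^{2}}{2} = 16819 + \frac{\left(12 + i \sqrt{2}\right)^{2}}{2}$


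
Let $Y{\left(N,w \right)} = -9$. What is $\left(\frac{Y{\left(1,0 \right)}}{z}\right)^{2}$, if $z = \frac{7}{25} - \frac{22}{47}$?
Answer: $\frac{111830625}{48841} \approx 2289.7$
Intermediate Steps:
$z = - \frac{221}{1175}$ ($z = 7 \cdot \frac{1}{25} - \frac{22}{47} = \frac{7}{25} - \frac{22}{47} = - \frac{221}{1175} \approx -0.18809$)
$\left(\frac{Y{\left(1,0 \right)}}{z}\right)^{2} = \left(- \frac{9}{- \frac{221}{1175}}\right)^{2} = \left(\left(-9\right) \left(- \frac{1175}{221}\right)\right)^{2} = \left(\frac{10575}{221}\right)^{2} = \frac{111830625}{48841}$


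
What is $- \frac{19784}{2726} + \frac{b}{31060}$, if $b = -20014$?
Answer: $- \frac{167262301}{21167390} \approx -7.9019$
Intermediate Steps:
$- \frac{19784}{2726} + \frac{b}{31060} = - \frac{19784}{2726} - \frac{20014}{31060} = \left(-19784\right) \frac{1}{2726} - \frac{10007}{15530} = - \frac{9892}{1363} - \frac{10007}{15530} = - \frac{167262301}{21167390}$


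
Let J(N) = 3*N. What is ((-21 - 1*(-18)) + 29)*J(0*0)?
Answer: 0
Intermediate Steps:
((-21 - 1*(-18)) + 29)*J(0*0) = ((-21 - 1*(-18)) + 29)*(3*(0*0)) = ((-21 + 18) + 29)*(3*0) = (-3 + 29)*0 = 26*0 = 0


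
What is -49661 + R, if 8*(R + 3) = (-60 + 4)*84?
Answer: -50252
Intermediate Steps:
R = -591 (R = -3 + ((-60 + 4)*84)/8 = -3 + (-56*84)/8 = -3 + (⅛)*(-4704) = -3 - 588 = -591)
-49661 + R = -49661 - 591 = -50252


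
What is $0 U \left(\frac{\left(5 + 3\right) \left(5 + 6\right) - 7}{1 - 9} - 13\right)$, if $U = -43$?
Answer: $0$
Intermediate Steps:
$0 U \left(\frac{\left(5 + 3\right) \left(5 + 6\right) - 7}{1 - 9} - 13\right) = 0 \left(-43\right) \left(\frac{\left(5 + 3\right) \left(5 + 6\right) - 7}{1 - 9} - 13\right) = 0 \left(\frac{8 \cdot 11 - 7}{-8} - 13\right) = 0 \left(\left(88 - 7\right) \left(- \frac{1}{8}\right) - 13\right) = 0 \left(81 \left(- \frac{1}{8}\right) - 13\right) = 0 \left(- \frac{81}{8} - 13\right) = 0 \left(- \frac{185}{8}\right) = 0$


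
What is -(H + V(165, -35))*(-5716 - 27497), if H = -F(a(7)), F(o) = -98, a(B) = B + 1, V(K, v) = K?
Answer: 8735019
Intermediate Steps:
a(B) = 1 + B
H = 98 (H = -1*(-98) = 98)
-(H + V(165, -35))*(-5716 - 27497) = -(98 + 165)*(-5716 - 27497) = -263*(-33213) = -1*(-8735019) = 8735019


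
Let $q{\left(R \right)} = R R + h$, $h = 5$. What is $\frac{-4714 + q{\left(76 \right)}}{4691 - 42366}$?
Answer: $- \frac{97}{3425} \approx -0.028321$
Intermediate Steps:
$q{\left(R \right)} = 5 + R^{2}$ ($q{\left(R \right)} = R R + 5 = R^{2} + 5 = 5 + R^{2}$)
$\frac{-4714 + q{\left(76 \right)}}{4691 - 42366} = \frac{-4714 + \left(5 + 76^{2}\right)}{4691 - 42366} = \frac{-4714 + \left(5 + 5776\right)}{-37675} = \left(-4714 + 5781\right) \left(- \frac{1}{37675}\right) = 1067 \left(- \frac{1}{37675}\right) = - \frac{97}{3425}$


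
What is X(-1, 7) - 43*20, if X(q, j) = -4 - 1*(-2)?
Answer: -862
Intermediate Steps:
X(q, j) = -2 (X(q, j) = -4 + 2 = -2)
X(-1, 7) - 43*20 = -2 - 43*20 = -2 - 860 = -862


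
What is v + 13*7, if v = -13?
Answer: 78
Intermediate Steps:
v + 13*7 = -13 + 13*7 = -13 + 91 = 78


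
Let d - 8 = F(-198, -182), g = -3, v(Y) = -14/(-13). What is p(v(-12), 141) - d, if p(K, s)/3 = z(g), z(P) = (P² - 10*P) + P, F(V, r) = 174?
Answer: -74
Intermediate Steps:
v(Y) = 14/13 (v(Y) = -14*(-1/13) = 14/13)
d = 182 (d = 8 + 174 = 182)
z(P) = P² - 9*P
p(K, s) = 108 (p(K, s) = 3*(-3*(-9 - 3)) = 3*(-3*(-12)) = 3*36 = 108)
p(v(-12), 141) - d = 108 - 1*182 = 108 - 182 = -74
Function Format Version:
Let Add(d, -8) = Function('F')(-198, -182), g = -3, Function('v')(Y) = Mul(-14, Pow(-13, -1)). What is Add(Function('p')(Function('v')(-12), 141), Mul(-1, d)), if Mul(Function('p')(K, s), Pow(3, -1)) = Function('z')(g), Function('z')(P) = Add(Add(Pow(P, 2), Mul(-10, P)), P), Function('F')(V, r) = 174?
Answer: -74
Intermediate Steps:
Function('v')(Y) = Rational(14, 13) (Function('v')(Y) = Mul(-14, Rational(-1, 13)) = Rational(14, 13))
d = 182 (d = Add(8, 174) = 182)
Function('z')(P) = Add(Pow(P, 2), Mul(-9, P))
Function('p')(K, s) = 108 (Function('p')(K, s) = Mul(3, Mul(-3, Add(-9, -3))) = Mul(3, Mul(-3, -12)) = Mul(3, 36) = 108)
Add(Function('p')(Function('v')(-12), 141), Mul(-1, d)) = Add(108, Mul(-1, 182)) = Add(108, -182) = -74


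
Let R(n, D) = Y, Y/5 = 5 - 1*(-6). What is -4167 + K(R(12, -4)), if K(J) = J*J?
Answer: -1142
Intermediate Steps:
Y = 55 (Y = 5*(5 - 1*(-6)) = 5*(5 + 6) = 5*11 = 55)
R(n, D) = 55
K(J) = J**2
-4167 + K(R(12, -4)) = -4167 + 55**2 = -4167 + 3025 = -1142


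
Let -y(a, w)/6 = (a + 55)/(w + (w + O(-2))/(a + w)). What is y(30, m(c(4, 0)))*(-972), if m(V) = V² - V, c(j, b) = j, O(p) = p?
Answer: 10410120/257 ≈ 40506.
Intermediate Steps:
y(a, w) = -6*(55 + a)/(w + (-2 + w)/(a + w)) (y(a, w) = -6*(a + 55)/(w + (w - 2)/(a + w)) = -6*(55 + a)/(w + (-2 + w)/(a + w)))
y(30, m(c(4, 0)))*(-972) = (6*(-1*30² - 55*30 - 220*(-1 + 4) - 1*30*4*(-1 + 4))/(-2 + 4*(-1 + 4) + (4*(-1 + 4))² + 30*(4*(-1 + 4))))*(-972) = (6*(-1*900 - 1650 - 220*3 - 1*30*4*3)/(-2 + 4*3 + (4*3)² + 30*(4*3)))*(-972) = (6*(-900 - 1650 - 55*12 - 1*30*12)/(-2 + 12 + 12² + 30*12))*(-972) = (6*(-900 - 1650 - 660 - 360)/(-2 + 12 + 144 + 360))*(-972) = (6*(-3570)/514)*(-972) = (6*(1/514)*(-3570))*(-972) = -10710/257*(-972) = 10410120/257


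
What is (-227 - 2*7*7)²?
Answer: 105625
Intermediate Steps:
(-227 - 2*7*7)² = (-227 - 14*7)² = (-227 - 98)² = (-325)² = 105625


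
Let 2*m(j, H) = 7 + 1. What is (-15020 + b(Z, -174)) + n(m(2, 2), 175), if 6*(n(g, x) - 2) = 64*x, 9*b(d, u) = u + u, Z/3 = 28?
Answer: -13190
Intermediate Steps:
Z = 84 (Z = 3*28 = 84)
m(j, H) = 4 (m(j, H) = (7 + 1)/2 = (1/2)*8 = 4)
b(d, u) = 2*u/9 (b(d, u) = (u + u)/9 = (2*u)/9 = 2*u/9)
n(g, x) = 2 + 32*x/3 (n(g, x) = 2 + (64*x)/6 = 2 + 32*x/3)
(-15020 + b(Z, -174)) + n(m(2, 2), 175) = (-15020 + (2/9)*(-174)) + (2 + (32/3)*175) = (-15020 - 116/3) + (2 + 5600/3) = -45176/3 + 5606/3 = -13190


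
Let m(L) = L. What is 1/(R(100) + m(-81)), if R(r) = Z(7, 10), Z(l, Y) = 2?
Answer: -1/79 ≈ -0.012658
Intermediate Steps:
R(r) = 2
1/(R(100) + m(-81)) = 1/(2 - 81) = 1/(-79) = -1/79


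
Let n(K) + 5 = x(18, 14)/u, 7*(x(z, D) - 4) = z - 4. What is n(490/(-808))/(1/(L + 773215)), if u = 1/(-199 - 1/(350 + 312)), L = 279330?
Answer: -417725639240/331 ≈ -1.2620e+9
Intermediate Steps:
x(z, D) = 24/7 + z/7 (x(z, D) = 4 + (z - 4)/7 = 4 + (-4 + z)/7 = 4 + (-4/7 + z/7) = 24/7 + z/7)
u = -662/131739 (u = 1/(-199 - 1/662) = 1/(-131739/662) = -662/131739 ≈ -0.0050251)
n(K) = -396872/331 (n(K) = -5 + (24/7 + (1/7)*18)/(-662/131739) = -5 + (24/7 + 18/7)*(-131739/662) = -5 + 6*(-131739/662) = -5 - 395217/331 = -396872/331)
n(490/(-808))/(1/(L + 773215)) = -396872/(331*(1/(279330 + 773215))) = -396872/(331*(1/1052545)) = -396872/(331*1/1052545) = -396872/331*1052545 = -417725639240/331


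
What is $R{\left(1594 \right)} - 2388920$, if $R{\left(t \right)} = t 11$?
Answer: $-2371386$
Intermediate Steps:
$R{\left(t \right)} = 11 t$
$R{\left(1594 \right)} - 2388920 = 11 \cdot 1594 - 2388920 = 17534 - 2388920 = -2371386$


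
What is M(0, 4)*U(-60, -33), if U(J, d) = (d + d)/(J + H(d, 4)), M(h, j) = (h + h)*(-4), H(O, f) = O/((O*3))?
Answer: 0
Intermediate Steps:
H(O, f) = 1/3 (H(O, f) = O/((3*O)) = O*(1/(3*O)) = 1/3)
M(h, j) = -8*h (M(h, j) = (2*h)*(-4) = -8*h)
U(J, d) = 2*d/(1/3 + J) (U(J, d) = (d + d)/(J + 1/3) = (2*d)/(1/3 + J) = 2*d/(1/3 + J))
M(0, 4)*U(-60, -33) = (-8*0)*(6*(-33)/(1 + 3*(-60))) = 0*(6*(-33)/(1 - 180)) = 0*(6*(-33)/(-179)) = 0*(6*(-33)*(-1/179)) = 0*(198/179) = 0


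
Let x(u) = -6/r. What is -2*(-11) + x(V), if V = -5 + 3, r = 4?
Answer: 41/2 ≈ 20.500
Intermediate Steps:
V = -2
x(u) = -3/2 (x(u) = -6/4 = -6*¼ = -3/2)
-2*(-11) + x(V) = -2*(-11) - 3/2 = 22 - 3/2 = 41/2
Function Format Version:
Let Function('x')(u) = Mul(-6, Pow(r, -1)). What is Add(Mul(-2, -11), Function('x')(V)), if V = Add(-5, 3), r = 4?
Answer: Rational(41, 2) ≈ 20.500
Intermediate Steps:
V = -2
Function('x')(u) = Rational(-3, 2) (Function('x')(u) = Mul(-6, Pow(4, -1)) = Mul(-6, Rational(1, 4)) = Rational(-3, 2))
Add(Mul(-2, -11), Function('x')(V)) = Add(Mul(-2, -11), Rational(-3, 2)) = Add(22, Rational(-3, 2)) = Rational(41, 2)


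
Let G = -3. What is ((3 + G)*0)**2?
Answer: 0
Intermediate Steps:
((3 + G)*0)**2 = ((3 - 3)*0)**2 = (0*0)**2 = 0**2 = 0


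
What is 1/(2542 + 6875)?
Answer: 1/9417 ≈ 0.00010619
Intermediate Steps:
1/(2542 + 6875) = 1/9417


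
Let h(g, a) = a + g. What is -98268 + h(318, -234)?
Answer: -98184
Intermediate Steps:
-98268 + h(318, -234) = -98268 + (-234 + 318) = -98268 + 84 = -98184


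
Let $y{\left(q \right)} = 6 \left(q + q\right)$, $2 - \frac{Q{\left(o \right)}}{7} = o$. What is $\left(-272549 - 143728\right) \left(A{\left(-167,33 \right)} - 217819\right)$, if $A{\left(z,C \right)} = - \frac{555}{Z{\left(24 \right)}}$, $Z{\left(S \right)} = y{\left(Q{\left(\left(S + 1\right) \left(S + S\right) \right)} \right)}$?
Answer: $\frac{3041536372153227}{33544} \approx 9.0673 \cdot 10^{10}$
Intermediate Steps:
$Q{\left(o \right)} = 14 - 7 o$
$y{\left(q \right)} = 12 q$ ($y{\left(q \right)} = 6 \cdot 2 q = 12 q$)
$Z{\left(S \right)} = 168 - 168 S \left(1 + S\right)$ ($Z{\left(S \right)} = 12 \left(14 - 7 \left(S + 1\right) \left(S + S\right)\right) = 12 \left(14 - 7 \left(1 + S\right) 2 S\right) = 12 \left(14 - 7 \cdot 2 S \left(1 + S\right)\right) = 12 \left(14 - 14 S \left(1 + S\right)\right) = 168 - 168 S \left(1 + S\right)$)
$A{\left(z,C \right)} = \frac{185}{33544}$ ($A{\left(z,C \right)} = - \frac{555}{168 - 4032 \left(1 + 24\right)} = - \frac{555}{168 - 4032 \cdot 25} = - \frac{555}{168 - 100800} = - \frac{555}{-100632} = \left(-555\right) \left(- \frac{1}{100632}\right) = \frac{185}{33544}$)
$\left(-272549 - 143728\right) \left(A{\left(-167,33 \right)} - 217819\right) = \left(-272549 - 143728\right) \left(\frac{185}{33544} - 217819\right) = \left(-416277\right) \left(- \frac{7306520351}{33544}\right) = \frac{3041536372153227}{33544}$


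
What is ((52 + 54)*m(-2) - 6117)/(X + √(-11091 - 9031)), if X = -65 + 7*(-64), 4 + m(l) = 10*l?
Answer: 4443093/283291 + 8661*I*√20122/283291 ≈ 15.684 + 4.3368*I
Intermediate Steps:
m(l) = -4 + 10*l
X = -513 (X = -65 - 448 = -513)
((52 + 54)*m(-2) - 6117)/(X + √(-11091 - 9031)) = ((52 + 54)*(-4 + 10*(-2)) - 6117)/(-513 + √(-11091 - 9031)) = (106*(-4 - 20) - 6117)/(-513 + √(-20122)) = (106*(-24) - 6117)/(-513 + I*√20122) = (-2544 - 6117)/(-513 + I*√20122) = -8661/(-513 + I*√20122)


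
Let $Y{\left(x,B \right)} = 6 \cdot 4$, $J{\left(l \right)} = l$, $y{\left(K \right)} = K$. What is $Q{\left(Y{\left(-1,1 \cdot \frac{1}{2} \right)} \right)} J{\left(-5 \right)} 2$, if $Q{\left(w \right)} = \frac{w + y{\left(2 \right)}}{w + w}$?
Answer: $- \frac{65}{12} \approx -5.4167$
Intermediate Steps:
$Y{\left(x,B \right)} = 24$
$Q{\left(w \right)} = \frac{2 + w}{2 w}$ ($Q{\left(w \right)} = \frac{w + 2}{w + w} = \frac{2 + w}{2 w}$)
$Q{\left(Y{\left(-1,1 \cdot \frac{1}{2} \right)} \right)} J{\left(-5 \right)} 2 = \frac{2 + 24}{2 \cdot 24} \left(-5\right) 2 = \frac{1}{2} \cdot \frac{1}{24} \cdot 26 \left(-5\right) 2 = \frac{13}{24} \left(-5\right) 2 = \left(- \frac{65}{24}\right) 2 = - \frac{65}{12}$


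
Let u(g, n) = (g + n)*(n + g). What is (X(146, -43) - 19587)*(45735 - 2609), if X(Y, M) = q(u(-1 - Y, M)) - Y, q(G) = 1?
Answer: -850962232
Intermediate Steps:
u(g, n) = (g + n)² (u(g, n) = (g + n)*(g + n) = (g + n)²)
X(Y, M) = 1 - Y
(X(146, -43) - 19587)*(45735 - 2609) = ((1 - 1*146) - 19587)*(45735 - 2609) = ((1 - 146) - 19587)*43126 = (-145 - 19587)*43126 = -19732*43126 = -850962232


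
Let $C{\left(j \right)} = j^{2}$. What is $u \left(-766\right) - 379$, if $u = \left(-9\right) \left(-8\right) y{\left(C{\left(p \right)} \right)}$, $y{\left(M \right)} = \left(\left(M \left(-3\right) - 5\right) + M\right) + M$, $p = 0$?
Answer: $275381$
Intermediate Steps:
$y{\left(M \right)} = -5 - M$ ($y{\left(M \right)} = \left(\left(- 3 M - 5\right) + M\right) + M = \left(\left(-5 - 3 M\right) + M\right) + M = \left(-5 - 2 M\right) + M = -5 - M$)
$u = -360$ ($u = \left(-9\right) \left(-8\right) \left(-5 - 0^{2}\right) = 72 \left(-5 - 0\right) = 72 \left(-5 + 0\right) = 72 \left(-5\right) = -360$)
$u \left(-766\right) - 379 = \left(-360\right) \left(-766\right) - 379 = 275760 - 379 = 275381$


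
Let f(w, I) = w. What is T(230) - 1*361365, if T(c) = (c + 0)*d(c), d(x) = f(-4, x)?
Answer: -362285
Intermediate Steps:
d(x) = -4
T(c) = -4*c (T(c) = (c + 0)*(-4) = c*(-4) = -4*c)
T(230) - 1*361365 = -4*230 - 1*361365 = -920 - 361365 = -362285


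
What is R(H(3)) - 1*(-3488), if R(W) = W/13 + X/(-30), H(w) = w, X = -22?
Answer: 680348/195 ≈ 3489.0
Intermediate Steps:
R(W) = 11/15 + W/13 (R(W) = W/13 - 22/(-30) = W*(1/13) - 22*(-1/30) = W/13 + 11/15 = 11/15 + W/13)
R(H(3)) - 1*(-3488) = (11/15 + (1/13)*3) - 1*(-3488) = (11/15 + 3/13) + 3488 = 188/195 + 3488 = 680348/195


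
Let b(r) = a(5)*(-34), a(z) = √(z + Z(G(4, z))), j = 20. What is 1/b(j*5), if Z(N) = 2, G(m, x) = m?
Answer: -√7/238 ≈ -0.011117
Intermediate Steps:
a(z) = √(2 + z) (a(z) = √(z + 2) = √(2 + z))
b(r) = -34*√7 (b(r) = √(2 + 5)*(-34) = √7*(-34) = -34*√7)
1/b(j*5) = 1/(-34*√7) = -√7/238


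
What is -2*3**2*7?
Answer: -126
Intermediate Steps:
-2*3**2*7 = -2*9*7 = -18*7 = -126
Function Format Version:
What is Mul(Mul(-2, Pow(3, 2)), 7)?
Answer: -126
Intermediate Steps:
Mul(Mul(-2, Pow(3, 2)), 7) = Mul(Mul(-2, 9), 7) = Mul(-18, 7) = -126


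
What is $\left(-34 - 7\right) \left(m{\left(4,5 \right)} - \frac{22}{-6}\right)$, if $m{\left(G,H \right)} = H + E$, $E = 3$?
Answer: $- \frac{1435}{3} \approx -478.33$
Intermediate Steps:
$m{\left(G,H \right)} = 3 + H$ ($m{\left(G,H \right)} = H + 3 = 3 + H$)
$\left(-34 - 7\right) \left(m{\left(4,5 \right)} - \frac{22}{-6}\right) = \left(-34 - 7\right) \left(\left(3 + 5\right) - \frac{22}{-6}\right) = - 41 \left(8 - 22 \left(- \frac{1}{6}\right)\right) = - 41 \left(8 - - \frac{11}{3}\right) = - 41 \left(8 + \frac{11}{3}\right) = \left(-41\right) \frac{35}{3} = - \frac{1435}{3}$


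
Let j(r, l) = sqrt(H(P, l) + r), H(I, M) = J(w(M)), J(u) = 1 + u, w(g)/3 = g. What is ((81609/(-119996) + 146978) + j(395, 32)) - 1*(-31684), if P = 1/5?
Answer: 21438643743/119996 + 2*sqrt(123) ≈ 1.7868e+5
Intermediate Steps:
w(g) = 3*g
P = 1/5 (P = 1*(1/5) = 1/5 ≈ 0.20000)
H(I, M) = 1 + 3*M
j(r, l) = sqrt(1 + r + 3*l) (j(r, l) = sqrt((1 + 3*l) + r) = sqrt(1 + r + 3*l))
((81609/(-119996) + 146978) + j(395, 32)) - 1*(-31684) = ((81609/(-119996) + 146978) + sqrt(1 + 395 + 3*32)) - 1*(-31684) = ((81609*(-1/119996) + 146978) + sqrt(1 + 395 + 96)) + 31684 = ((-81609/119996 + 146978) + sqrt(492)) + 31684 = (17636690479/119996 + 2*sqrt(123)) + 31684 = 21438643743/119996 + 2*sqrt(123)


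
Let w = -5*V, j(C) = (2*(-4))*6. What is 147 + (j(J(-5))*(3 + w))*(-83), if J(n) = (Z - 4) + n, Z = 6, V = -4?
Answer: 91779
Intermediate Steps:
J(n) = 2 + n (J(n) = (6 - 4) + n = 2 + n)
j(C) = -48 (j(C) = -8*6 = -48)
w = 20 (w = -5*(-4) = 20)
147 + (j(J(-5))*(3 + w))*(-83) = 147 - 48*(3 + 20)*(-83) = 147 - 48*23*(-83) = 147 - 1104*(-83) = 147 + 91632 = 91779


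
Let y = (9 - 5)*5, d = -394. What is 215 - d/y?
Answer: 2347/10 ≈ 234.70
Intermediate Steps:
y = 20 (y = 4*5 = 20)
215 - d/y = 215 - (-394)/20 = 215 - 1*(-197/10) = 215 + 197/10 = 2347/10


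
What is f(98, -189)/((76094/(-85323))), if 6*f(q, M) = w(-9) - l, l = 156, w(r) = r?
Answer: 4692765/152188 ≈ 30.835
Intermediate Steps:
f(q, M) = -55/2 (f(q, M) = (-9 - 1*156)/6 = (-9 - 156)/6 = (⅙)*(-165) = -55/2)
f(98, -189)/((76094/(-85323))) = -55/(2*(76094/(-85323))) = -55/(2*(76094*(-1/85323))) = -55/(2*(-76094/85323)) = -55/2*(-85323/76094) = 4692765/152188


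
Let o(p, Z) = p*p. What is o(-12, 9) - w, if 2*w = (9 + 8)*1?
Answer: 271/2 ≈ 135.50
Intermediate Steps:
o(p, Z) = p²
w = 17/2 (w = ((9 + 8)*1)/2 = (17*1)/2 = (½)*17 = 17/2 ≈ 8.5000)
o(-12, 9) - w = (-12)² - 1*17/2 = 144 - 17/2 = 271/2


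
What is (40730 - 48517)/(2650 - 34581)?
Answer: 7787/31931 ≈ 0.24387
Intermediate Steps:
(40730 - 48517)/(2650 - 34581) = -7787/(-31931) = -7787*(-1/31931) = 7787/31931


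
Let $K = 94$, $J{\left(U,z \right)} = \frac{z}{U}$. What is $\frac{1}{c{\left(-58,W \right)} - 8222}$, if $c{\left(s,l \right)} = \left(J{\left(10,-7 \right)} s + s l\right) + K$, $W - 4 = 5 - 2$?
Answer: $- \frac{5}{42467} \approx -0.00011774$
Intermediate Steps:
$W = 7$ ($W = 4 + \left(5 - 2\right) = 4 + 3 = 7$)
$c{\left(s,l \right)} = 94 - \frac{7 s}{10} + l s$ ($c{\left(s,l \right)} = \left(- \frac{7}{10} s + s l\right) + 94 = \left(\left(-7\right) \frac{1}{10} s + l s\right) + 94 = \left(- \frac{7 s}{10} + l s\right) + 94 = 94 - \frac{7 s}{10} + l s$)
$\frac{1}{c{\left(-58,W \right)} - 8222} = \frac{1}{\left(94 - - \frac{203}{5} + 7 \left(-58\right)\right) - 8222} = \frac{1}{\left(94 + \frac{203}{5} - 406\right) - 8222} = \frac{1}{- \frac{1357}{5} - 8222} = \frac{1}{- \frac{42467}{5}} = - \frac{5}{42467}$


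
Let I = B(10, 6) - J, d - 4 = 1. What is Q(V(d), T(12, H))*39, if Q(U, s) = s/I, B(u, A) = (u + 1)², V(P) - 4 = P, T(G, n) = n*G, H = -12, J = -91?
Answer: -1404/53 ≈ -26.491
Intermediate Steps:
T(G, n) = G*n
d = 5 (d = 4 + 1 = 5)
V(P) = 4 + P
B(u, A) = (1 + u)²
I = 212 (I = (1 + 10)² - 1*(-91) = 11² + 91 = 121 + 91 = 212)
Q(U, s) = s/212
Q(V(d), T(12, H))*39 = ((12*(-12))/212)*39 = ((1/212)*(-144))*39 = -36/53*39 = -1404/53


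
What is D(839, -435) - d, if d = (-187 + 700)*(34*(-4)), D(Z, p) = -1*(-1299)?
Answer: 71067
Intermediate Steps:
D(Z, p) = 1299
d = -69768 (d = 513*(-136) = -69768)
D(839, -435) - d = 1299 - 1*(-69768) = 1299 + 69768 = 71067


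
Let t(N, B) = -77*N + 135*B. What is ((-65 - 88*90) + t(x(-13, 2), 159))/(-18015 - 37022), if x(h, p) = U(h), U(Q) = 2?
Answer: -13326/55037 ≈ -0.24213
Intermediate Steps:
x(h, p) = 2
((-65 - 88*90) + t(x(-13, 2), 159))/(-18015 - 37022) = ((-65 - 88*90) + (-77*2 + 135*159))/(-18015 - 37022) = ((-65 - 7920) + (-154 + 21465))/(-55037) = (-7985 + 21311)*(-1/55037) = 13326*(-1/55037) = -13326/55037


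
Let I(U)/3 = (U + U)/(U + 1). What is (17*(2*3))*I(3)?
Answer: 459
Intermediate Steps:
I(U) = 6*U/(1 + U) (I(U) = 3*((U + U)/(U + 1)) = 3*((2*U)/(1 + U)) = 3*(2*U/(1 + U)) = 6*U/(1 + U))
(17*(2*3))*I(3) = (17*(2*3))*(6*3/(1 + 3)) = (17*6)*(6*3/4) = 102*(6*3*(¼)) = 102*(9/2) = 459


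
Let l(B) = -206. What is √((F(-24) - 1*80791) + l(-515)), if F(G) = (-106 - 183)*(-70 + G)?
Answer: I*√53831 ≈ 232.02*I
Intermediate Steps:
F(G) = 20230 - 289*G (F(G) = -289*(-70 + G) = 20230 - 289*G)
√((F(-24) - 1*80791) + l(-515)) = √(((20230 - 289*(-24)) - 1*80791) - 206) = √(((20230 + 6936) - 80791) - 206) = √((27166 - 80791) - 206) = √(-53625 - 206) = √(-53831) = I*√53831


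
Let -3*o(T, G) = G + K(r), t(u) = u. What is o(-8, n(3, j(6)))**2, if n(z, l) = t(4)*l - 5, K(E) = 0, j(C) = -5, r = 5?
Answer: 625/9 ≈ 69.444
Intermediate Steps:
n(z, l) = -5 + 4*l (n(z, l) = 4*l - 5 = -5 + 4*l)
o(T, G) = -G/3 (o(T, G) = -(G + 0)/3 = -G/3)
o(-8, n(3, j(6)))**2 = (-(-5 + 4*(-5))/3)**2 = (-(-5 - 20)/3)**2 = (-1/3*(-25))**2 = (25/3)**2 = 625/9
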